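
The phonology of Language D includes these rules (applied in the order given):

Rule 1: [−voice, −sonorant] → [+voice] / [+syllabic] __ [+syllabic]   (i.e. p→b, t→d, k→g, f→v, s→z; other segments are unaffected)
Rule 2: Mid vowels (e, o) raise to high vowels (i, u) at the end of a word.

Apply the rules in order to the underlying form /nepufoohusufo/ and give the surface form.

nebuvoohuzuvu

Rule 1 (intervocalic voicing): /p/ is a voiceless obstruent between vowels /e/ and /u/, so it voices to [b]. /f/ is a voiceless obstruent between vowels /u/ and /o/, so it voices to [v]. /s/ is a voiceless obstruent between vowels /u/ and /u/, so it voices to [z]. /f/ is a voiceless obstruent between vowels /u/ and /o/, so it voices to [v]. /nepufoohusufo/ → nebuvoohuzuvo.
Rule 2 (final vowel raising): /o/ is a mid vowel in word-final position, so it raises to [u]. /nebuvoohuzuvo/ → nebuvoohuzuvu.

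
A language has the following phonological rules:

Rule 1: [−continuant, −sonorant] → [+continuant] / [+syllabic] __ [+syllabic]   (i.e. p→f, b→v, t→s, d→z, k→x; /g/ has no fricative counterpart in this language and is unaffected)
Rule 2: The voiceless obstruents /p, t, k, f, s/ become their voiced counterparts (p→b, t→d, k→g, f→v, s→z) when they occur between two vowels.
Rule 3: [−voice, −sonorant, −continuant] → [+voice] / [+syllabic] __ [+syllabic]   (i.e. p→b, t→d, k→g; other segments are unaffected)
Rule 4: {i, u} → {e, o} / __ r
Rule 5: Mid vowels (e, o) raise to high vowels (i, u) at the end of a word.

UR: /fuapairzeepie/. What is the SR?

fuavaerzeevii

Rule 1 (intervocalic spirantization): /p/ is a stop between vowels /a/ and /a/, so it spirantizes to the fricative [f]. /p/ is a stop between vowels /e/ and /i/, so it spirantizes to the fricative [f]. /fuapairzeepie/ → fuafairzeefie.
Rule 2 (intervocalic voicing): /f/ is a voiceless obstruent between vowels /a/ and /a/, so it voices to [v]. /f/ is a voiceless obstruent between vowels /e/ and /i/, so it voices to [v]. /fuafairzeefie/ → fuavairzeevie.
Rule 3 (intervocalic voicing): no segment meets the environment; /fuavairzeevie/ is unchanged.
Rule 4 (pre-rhotic lowering): /i/ is a high vowel immediately before /r/, so it lowers to [e]. /fuavairzeevie/ → fuavaerzeevie.
Rule 5 (final vowel raising): /e/ is a mid vowel in word-final position, so it raises to [i]. /fuavaerzeevie/ → fuavaerzeevii.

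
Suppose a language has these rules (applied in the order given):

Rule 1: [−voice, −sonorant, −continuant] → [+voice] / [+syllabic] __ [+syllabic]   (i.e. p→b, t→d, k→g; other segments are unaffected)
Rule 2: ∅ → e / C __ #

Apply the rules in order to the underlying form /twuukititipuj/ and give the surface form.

Rule 1 (intervocalic voicing): /k/ is a voiceless stop between vowels /u/ and /i/, so it voices to [g]. /t/ is a voiceless stop between vowels /i/ and /i/, so it voices to [d]. /t/ is a voiceless stop between vowels /i/ and /i/, so it voices to [d]. /p/ is a voiceless stop between vowels /i/ and /u/, so it voices to [b]. /twuukititipuj/ → twuugididibuj.
Rule 2 (final e-epenthesis): the form ends in the consonant /j/, so [e] is inserted word-finally. /twuugididibuj/ → twuugididibuje.

twuugididibuje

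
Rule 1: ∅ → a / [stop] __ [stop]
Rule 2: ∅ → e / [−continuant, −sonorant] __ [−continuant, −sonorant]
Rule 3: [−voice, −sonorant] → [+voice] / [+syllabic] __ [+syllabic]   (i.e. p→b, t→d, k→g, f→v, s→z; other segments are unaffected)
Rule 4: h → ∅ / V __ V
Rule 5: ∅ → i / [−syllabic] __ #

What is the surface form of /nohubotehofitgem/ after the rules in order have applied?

Rule 1 (stop-cluster a-epenthesis): /t/ and /g/ form a stop–stop cluster, so [a] is inserted between them. /nohubotehofitgem/ → nohubotehofitagem.
Rule 2 (stop-cluster e-epenthesis): no segment meets the environment; /nohubotehofitagem/ is unchanged.
Rule 3 (intervocalic voicing): /t/ is a voiceless obstruent between vowels /o/ and /e/, so it voices to [d]. /f/ is a voiceless obstruent between vowels /o/ and /i/, so it voices to [v]. /t/ is a voiceless obstruent between vowels /i/ and /a/, so it voices to [d]. /nohubotehofitagem/ → nohubodehovidagem.
Rule 4 (intervocalic h-deletion): /h/ occurs between vowels /o/ and /u/, so it deletes. /h/ occurs between vowels /e/ and /o/, so it deletes. /nohubodehovidagem/ → noubodeovidagem.
Rule 5 (final i-epenthesis): the form ends in the consonant /m/, so [i] is inserted word-finally. /noubodeovidagem/ → noubodeovidagemi.

noubodeovidagemi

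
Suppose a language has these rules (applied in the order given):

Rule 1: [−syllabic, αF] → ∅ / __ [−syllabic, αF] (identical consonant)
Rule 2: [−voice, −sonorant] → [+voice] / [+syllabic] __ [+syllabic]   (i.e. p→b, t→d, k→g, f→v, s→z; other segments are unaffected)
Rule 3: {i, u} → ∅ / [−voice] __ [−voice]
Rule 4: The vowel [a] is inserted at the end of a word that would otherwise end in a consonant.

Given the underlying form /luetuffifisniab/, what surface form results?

lueduvivisniaba

Rule 1 (degemination): /ff/ is a geminate; the first /f/ deletes. /luetuffifisniab/ → luetufifisniab.
Rule 2 (intervocalic voicing): /t/ is a voiceless obstruent between vowels /e/ and /u/, so it voices to [d]. /f/ is a voiceless obstruent between vowels /u/ and /i/, so it voices to [v]. /f/ is a voiceless obstruent between vowels /i/ and /i/, so it voices to [v]. /luetufifisniab/ → lueduvivisniab.
Rule 3 (high vowel syncope): no segment meets the environment; /lueduvivisniab/ is unchanged.
Rule 4 (final a-epenthesis): the form ends in the consonant /b/, so [a] is inserted word-finally. /lueduvivisniab/ → lueduvivisniaba.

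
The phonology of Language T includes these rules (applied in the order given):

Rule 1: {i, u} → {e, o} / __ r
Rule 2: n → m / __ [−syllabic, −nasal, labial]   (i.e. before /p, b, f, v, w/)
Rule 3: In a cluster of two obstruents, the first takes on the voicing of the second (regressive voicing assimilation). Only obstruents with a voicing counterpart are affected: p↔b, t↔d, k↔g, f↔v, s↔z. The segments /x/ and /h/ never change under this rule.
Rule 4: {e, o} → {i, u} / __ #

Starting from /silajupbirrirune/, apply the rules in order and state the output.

Rule 1 (pre-rhotic lowering): /i/ is a high vowel immediately before /r/, so it lowers to [e]. /i/ is a high vowel immediately before /r/, so it lowers to [e]. /silajupbirrirune/ → silajupberrerune.
Rule 2 (nasal place assimilation): no segment meets the environment; /silajupberrerune/ is unchanged.
Rule 3 (regressive voicing assimilation): /p/ precedes the voiced obstruent /b/, so it voices to [b] by assimilation. /silajupberrerune/ → silajubberrerune.
Rule 4 (final vowel raising): /e/ is a mid vowel in word-final position, so it raises to [i]. /silajubberrerune/ → silajubberreruni.

silajubberreruni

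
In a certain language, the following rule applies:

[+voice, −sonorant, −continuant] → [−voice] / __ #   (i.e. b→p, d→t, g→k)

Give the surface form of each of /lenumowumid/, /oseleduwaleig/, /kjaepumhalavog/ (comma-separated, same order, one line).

/lenumowumid/: /d/ is a voiced stop in word-final position, so it devoices to [t]. → [lenumowumit].
/oseleduwaleig/: /g/ is a voiced stop in word-final position, so it devoices to [k]. → [oseleduwaleik].
/kjaepumhalavog/: /g/ is a voiced stop in word-final position, so it devoices to [k]. → [kjaepumhalavok].

lenumowumit, oseleduwaleik, kjaepumhalavok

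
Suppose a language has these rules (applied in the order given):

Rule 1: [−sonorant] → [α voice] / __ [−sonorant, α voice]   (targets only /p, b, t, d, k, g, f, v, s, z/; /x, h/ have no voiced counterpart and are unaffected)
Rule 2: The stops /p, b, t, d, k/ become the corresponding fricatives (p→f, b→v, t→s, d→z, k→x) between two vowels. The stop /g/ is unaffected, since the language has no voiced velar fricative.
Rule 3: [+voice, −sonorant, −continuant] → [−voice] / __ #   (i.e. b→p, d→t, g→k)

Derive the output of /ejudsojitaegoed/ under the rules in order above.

Rule 1 (regressive voicing assimilation): /d/ precedes the voiceless obstruent /s/, so it devoices to [t] by assimilation. /ejudsojitaegoed/ → ejutsojitaegoed.
Rule 2 (intervocalic spirantization): /t/ is a stop between vowels /i/ and /a/, so it spirantizes to the fricative [s]. /ejutsojitaegoed/ → ejutsojisaegoed.
Rule 3 (final devoicing): /d/ is a voiced stop in word-final position, so it devoices to [t]. /ejutsojisaegoed/ → ejutsojisaegoet.

ejutsojisaegoet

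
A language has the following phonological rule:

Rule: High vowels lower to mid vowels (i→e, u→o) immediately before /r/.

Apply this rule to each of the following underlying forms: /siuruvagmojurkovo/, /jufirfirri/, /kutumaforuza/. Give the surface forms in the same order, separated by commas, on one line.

/siuruvagmojurkovo/: /u/ is a high vowel immediately before /r/, so it lowers to [o]. /u/ is a high vowel immediately before /r/, so it lowers to [o]. → [sioruvagmojorkovo].
/jufirfirri/: /i/ is a high vowel immediately before /r/, so it lowers to [e]. /i/ is a high vowel immediately before /r/, so it lowers to [e]. → [juferferri].
/kutumaforuza/: the rule's environment is not met; surfaces unchanged as [kutumaforuza].

sioruvagmojorkovo, juferferri, kutumaforuza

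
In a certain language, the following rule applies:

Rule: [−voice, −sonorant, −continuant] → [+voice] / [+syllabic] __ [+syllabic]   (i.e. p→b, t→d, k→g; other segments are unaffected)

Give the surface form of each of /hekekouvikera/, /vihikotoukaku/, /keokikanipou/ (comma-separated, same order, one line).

hegegouvigera, vihigodougagu, keogiganibou

/hekekouvikera/: /k/ is a voiceless stop between vowels /e/ and /e/, so it voices to [g]. /k/ is a voiceless stop between vowels /e/ and /o/, so it voices to [g]. /k/ is a voiceless stop between vowels /i/ and /e/, so it voices to [g]. → [hegegouvigera].
/vihikotoukaku/: /k/ is a voiceless stop between vowels /i/ and /o/, so it voices to [g]. /t/ is a voiceless stop between vowels /o/ and /o/, so it voices to [d]. /k/ is a voiceless stop between vowels /u/ and /a/, so it voices to [g]. /k/ is a voiceless stop between vowels /a/ and /u/, so it voices to [g]. → [vihigodougagu].
/keokikanipou/: /k/ is a voiceless stop between vowels /o/ and /i/, so it voices to [g]. /k/ is a voiceless stop between vowels /i/ and /a/, so it voices to [g]. /p/ is a voiceless stop between vowels /i/ and /o/, so it voices to [b]. → [keogiganibou].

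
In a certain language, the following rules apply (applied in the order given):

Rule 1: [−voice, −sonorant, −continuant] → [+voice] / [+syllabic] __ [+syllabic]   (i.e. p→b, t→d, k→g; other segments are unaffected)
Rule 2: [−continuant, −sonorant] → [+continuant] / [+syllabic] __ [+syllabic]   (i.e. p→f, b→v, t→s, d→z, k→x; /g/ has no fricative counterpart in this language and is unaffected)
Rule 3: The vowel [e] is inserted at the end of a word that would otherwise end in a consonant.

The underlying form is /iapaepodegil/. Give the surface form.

Rule 1 (intervocalic voicing): /p/ is a voiceless stop between vowels /a/ and /a/, so it voices to [b]. /p/ is a voiceless stop between vowels /e/ and /o/, so it voices to [b]. /iapaepodegil/ → iabaebodegil.
Rule 2 (intervocalic spirantization): /b/ is a stop between vowels /a/ and /a/, so it spirantizes to the fricative [v]. /b/ is a stop between vowels /e/ and /o/, so it spirantizes to the fricative [v]. /d/ is a stop between vowels /o/ and /e/, so it spirantizes to the fricative [z]. /iabaebodegil/ → iavaevozegil.
Rule 3 (final e-epenthesis): the form ends in the consonant /l/, so [e] is inserted word-finally. /iavaevozegil/ → iavaevozegile.

iavaevozegile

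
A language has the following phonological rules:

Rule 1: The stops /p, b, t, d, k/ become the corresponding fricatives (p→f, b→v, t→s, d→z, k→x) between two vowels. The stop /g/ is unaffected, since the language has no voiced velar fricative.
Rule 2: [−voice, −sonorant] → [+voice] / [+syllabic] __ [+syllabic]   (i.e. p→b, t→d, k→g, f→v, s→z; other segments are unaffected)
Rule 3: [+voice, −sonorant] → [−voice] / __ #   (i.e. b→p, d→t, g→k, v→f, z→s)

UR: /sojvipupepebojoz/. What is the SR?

Rule 1 (intervocalic spirantization): /p/ is a stop between vowels /i/ and /u/, so it spirantizes to the fricative [f]. /p/ is a stop between vowels /u/ and /e/, so it spirantizes to the fricative [f]. /p/ is a stop between vowels /e/ and /e/, so it spirantizes to the fricative [f]. /b/ is a stop between vowels /e/ and /o/, so it spirantizes to the fricative [v]. /sojvipupepebojoz/ → sojvifufefevojoz.
Rule 2 (intervocalic voicing): /f/ is a voiceless obstruent between vowels /i/ and /u/, so it voices to [v]. /f/ is a voiceless obstruent between vowels /u/ and /e/, so it voices to [v]. /f/ is a voiceless obstruent between vowels /e/ and /e/, so it voices to [v]. /sojvifufefevojoz/ → sojvivuvevevojoz.
Rule 3 (final devoicing): /z/ is a voiced obstruent in word-final position, so it devoices to [s]. /sojvivuvevevojoz/ → sojvivuvevevojos.

sojvivuvevevojos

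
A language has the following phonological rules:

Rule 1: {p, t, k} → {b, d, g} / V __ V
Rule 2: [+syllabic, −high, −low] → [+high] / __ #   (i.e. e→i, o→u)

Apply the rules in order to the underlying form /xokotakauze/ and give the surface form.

Rule 1 (intervocalic voicing): /k/ is a voiceless stop between vowels /o/ and /o/, so it voices to [g]. /t/ is a voiceless stop between vowels /o/ and /a/, so it voices to [d]. /k/ is a voiceless stop between vowels /a/ and /a/, so it voices to [g]. /xokotakauze/ → xogodagauze.
Rule 2 (final vowel raising): /e/ is a mid vowel in word-final position, so it raises to [i]. /xogodagauze/ → xogodagauzi.

xogodagauzi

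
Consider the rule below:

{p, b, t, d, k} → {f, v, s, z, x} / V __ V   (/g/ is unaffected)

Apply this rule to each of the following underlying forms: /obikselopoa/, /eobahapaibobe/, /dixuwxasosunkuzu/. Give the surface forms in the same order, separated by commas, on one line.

/obikselopoa/: /b/ is a stop between vowels /o/ and /i/, so it spirantizes to the fricative [v]. /p/ is a stop between vowels /o/ and /o/, so it spirantizes to the fricative [f]. → [ovikselofoa].
/eobahapaibobe/: /b/ is a stop between vowels /o/ and /a/, so it spirantizes to the fricative [v]. /p/ is a stop between vowels /a/ and /a/, so it spirantizes to the fricative [f]. /b/ is a stop between vowels /i/ and /o/, so it spirantizes to the fricative [v]. /b/ is a stop between vowels /o/ and /e/, so it spirantizes to the fricative [v]. → [eovahafaivove].
/dixuwxasosunkuzu/: the rule's environment is not met; surfaces unchanged as [dixuwxasosunkuzu].

ovikselofoa, eovahafaivove, dixuwxasosunkuzu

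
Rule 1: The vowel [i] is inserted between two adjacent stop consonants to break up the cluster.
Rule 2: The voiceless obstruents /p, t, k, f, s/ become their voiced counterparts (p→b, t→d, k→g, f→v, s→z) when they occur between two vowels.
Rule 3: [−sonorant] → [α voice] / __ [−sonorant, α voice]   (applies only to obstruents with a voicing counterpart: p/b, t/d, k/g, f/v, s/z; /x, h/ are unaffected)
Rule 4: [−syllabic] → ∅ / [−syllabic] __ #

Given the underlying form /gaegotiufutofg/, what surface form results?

gaegodiuvudov

Rule 1 (stop-cluster i-epenthesis): no segment meets the environment; /gaegotiufutofg/ is unchanged.
Rule 2 (intervocalic voicing): /t/ is a voiceless obstruent between vowels /o/ and /i/, so it voices to [d]. /f/ is a voiceless obstruent between vowels /u/ and /u/, so it voices to [v]. /t/ is a voiceless obstruent between vowels /u/ and /o/, so it voices to [d]. /gaegotiufutofg/ → gaegodiuvudofg.
Rule 3 (regressive voicing assimilation): /f/ precedes the voiced obstruent /g/, so it voices to [v] by assimilation. /gaegodiuvudofg/ → gaegodiuvudovg.
Rule 4 (final cluster simplification): /g/ is the second consonant of a word-final cluster /vg/, so it deletes. /gaegodiuvudovg/ → gaegodiuvudov.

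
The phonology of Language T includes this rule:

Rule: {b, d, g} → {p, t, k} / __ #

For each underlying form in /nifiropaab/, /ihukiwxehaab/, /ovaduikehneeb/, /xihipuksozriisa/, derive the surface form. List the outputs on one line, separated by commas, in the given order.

nifiropaap, ihukiwxehaap, ovaduikehneep, xihipuksozriisa

/nifiropaab/: /b/ is a voiced stop in word-final position, so it devoices to [p]. → [nifiropaap].
/ihukiwxehaab/: /b/ is a voiced stop in word-final position, so it devoices to [p]. → [ihukiwxehaap].
/ovaduikehneeb/: /b/ is a voiced stop in word-final position, so it devoices to [p]. → [ovaduikehneep].
/xihipuksozriisa/: the rule's environment is not met; surfaces unchanged as [xihipuksozriisa].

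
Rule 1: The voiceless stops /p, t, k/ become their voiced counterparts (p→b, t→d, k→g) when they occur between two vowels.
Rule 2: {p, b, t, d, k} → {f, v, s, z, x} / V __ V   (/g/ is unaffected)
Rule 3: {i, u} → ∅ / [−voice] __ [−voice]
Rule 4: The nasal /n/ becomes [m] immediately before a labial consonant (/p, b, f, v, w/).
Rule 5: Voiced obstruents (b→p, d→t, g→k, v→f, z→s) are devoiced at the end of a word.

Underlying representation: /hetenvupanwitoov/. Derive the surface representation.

Rule 1 (intervocalic voicing): /t/ is a voiceless stop between vowels /e/ and /e/, so it voices to [d]. /p/ is a voiceless stop between vowels /u/ and /a/, so it voices to [b]. /t/ is a voiceless stop between vowels /i/ and /o/, so it voices to [d]. /hetenvupanwitoov/ → hedenvubanwidoov.
Rule 2 (intervocalic spirantization): /d/ is a stop between vowels /e/ and /e/, so it spirantizes to the fricative [z]. /b/ is a stop between vowels /u/ and /a/, so it spirantizes to the fricative [v]. /d/ is a stop between vowels /i/ and /o/, so it spirantizes to the fricative [z]. /hedenvubanwidoov/ → hezenvuvanwizoov.
Rule 3 (high vowel syncope): no segment meets the environment; /hezenvuvanwizoov/ is unchanged.
Rule 4 (nasal place assimilation): /n/ precedes the labial consonant /v/, so it assimilates in place to [m]. /n/ precedes the labial consonant /w/, so it assimilates in place to [m]. /hezenvuvanwizoov/ → hezemvuvamwizoov.
Rule 5 (final devoicing): /v/ is a voiced obstruent in word-final position, so it devoices to [f]. /hezemvuvamwizoov/ → hezemvuvamwizoof.

hezemvuvamwizoof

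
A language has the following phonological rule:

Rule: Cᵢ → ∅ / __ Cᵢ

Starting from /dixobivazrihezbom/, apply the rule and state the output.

dixobivazrihezbom

No segment of /dixobivazrihezbom/ meets the structural description of the rule, so the form surfaces unchanged.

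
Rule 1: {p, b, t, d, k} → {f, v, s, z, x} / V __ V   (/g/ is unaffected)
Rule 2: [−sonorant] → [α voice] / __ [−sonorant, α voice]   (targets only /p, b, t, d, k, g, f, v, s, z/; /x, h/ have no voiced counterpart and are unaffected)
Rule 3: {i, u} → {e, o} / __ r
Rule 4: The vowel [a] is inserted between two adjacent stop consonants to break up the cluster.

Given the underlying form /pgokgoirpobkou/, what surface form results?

Rule 1 (intervocalic spirantization): no segment meets the environment; /pgokgoirpobkou/ is unchanged.
Rule 2 (regressive voicing assimilation): /p/ precedes the voiced obstruent /g/, so it voices to [b] by assimilation. /k/ precedes the voiced obstruent /g/, so it voices to [g] by assimilation. /b/ precedes the voiceless obstruent /k/, so it devoices to [p] by assimilation. /pgokgoirpobkou/ → bgoggoirpopkou.
Rule 3 (pre-rhotic lowering): /i/ is a high vowel immediately before /r/, so it lowers to [e]. /bgoggoirpopkou/ → bgoggoerpopkou.
Rule 4 (stop-cluster a-epenthesis): /b/ and /g/ form a stop–stop cluster, so [a] is inserted between them. /g/ and /g/ form a stop–stop cluster, so [a] is inserted between them. /p/ and /k/ form a stop–stop cluster, so [a] is inserted between them. /bgoggoerpopkou/ → bagogagoerpopakou.

bagogagoerpopakou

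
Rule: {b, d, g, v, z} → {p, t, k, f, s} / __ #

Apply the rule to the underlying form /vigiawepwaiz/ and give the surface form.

/z/ is a voiced obstruent in word-final position, so it devoices to [s].
Surface form: [vigiawepwais].

vigiawepwais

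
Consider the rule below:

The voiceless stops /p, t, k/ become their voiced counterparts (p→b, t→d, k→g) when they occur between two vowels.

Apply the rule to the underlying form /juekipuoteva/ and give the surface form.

juegibuodeva

/k/ is a voiceless stop between vowels /e/ and /i/, so it voices to [g].
/p/ is a voiceless stop between vowels /i/ and /u/, so it voices to [b].
/t/ is a voiceless stop between vowels /o/ and /e/, so it voices to [d].
Surface form: [juegibuodeva].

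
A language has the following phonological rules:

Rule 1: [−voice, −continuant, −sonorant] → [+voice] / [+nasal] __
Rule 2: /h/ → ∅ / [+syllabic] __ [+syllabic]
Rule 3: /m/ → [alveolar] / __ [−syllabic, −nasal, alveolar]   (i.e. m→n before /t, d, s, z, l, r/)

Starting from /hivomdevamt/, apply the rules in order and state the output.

Rule 1 (post-nasal voicing): /t/ is a voiceless stop immediately after the nasal /m/, so it voices to [d]. /hivomdevamt/ → hivomdevamd.
Rule 2 (intervocalic h-deletion): no segment meets the environment; /hivomdevamd/ is unchanged.
Rule 3 (nasal place assimilation): /m/ precedes the alveolar consonant /d/, so it assimilates in place to [n]. /m/ precedes the alveolar consonant /d/, so it assimilates in place to [n]. /hivomdevamd/ → hivondevand.

hivondevand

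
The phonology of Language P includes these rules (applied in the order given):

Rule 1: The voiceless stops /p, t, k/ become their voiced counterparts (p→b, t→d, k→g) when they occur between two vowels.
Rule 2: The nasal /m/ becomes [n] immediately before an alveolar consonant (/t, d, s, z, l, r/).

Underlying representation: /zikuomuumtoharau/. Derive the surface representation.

Rule 1 (intervocalic voicing): /k/ is a voiceless stop between vowels /i/ and /u/, so it voices to [g]. /zikuomuumtoharau/ → ziguomuumtoharau.
Rule 2 (nasal place assimilation): /m/ precedes the alveolar consonant /t/, so it assimilates in place to [n]. /ziguomuumtoharau/ → ziguomuuntoharau.

ziguomuuntoharau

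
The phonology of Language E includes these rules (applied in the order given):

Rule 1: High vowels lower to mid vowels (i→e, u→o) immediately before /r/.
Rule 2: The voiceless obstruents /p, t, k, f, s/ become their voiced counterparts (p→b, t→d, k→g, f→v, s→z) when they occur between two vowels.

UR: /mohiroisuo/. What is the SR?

moheroizuo

Rule 1 (pre-rhotic lowering): /i/ is a high vowel immediately before /r/, so it lowers to [e]. /mohiroisuo/ → moheroisuo.
Rule 2 (intervocalic voicing): /s/ is a voiceless obstruent between vowels /i/ and /u/, so it voices to [z]. /moheroisuo/ → moheroizuo.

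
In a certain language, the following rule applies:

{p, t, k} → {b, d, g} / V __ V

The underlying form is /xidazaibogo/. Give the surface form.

xidazaibogo

No segment of /xidazaibogo/ meets the structural description of the rule, so the form surfaces unchanged.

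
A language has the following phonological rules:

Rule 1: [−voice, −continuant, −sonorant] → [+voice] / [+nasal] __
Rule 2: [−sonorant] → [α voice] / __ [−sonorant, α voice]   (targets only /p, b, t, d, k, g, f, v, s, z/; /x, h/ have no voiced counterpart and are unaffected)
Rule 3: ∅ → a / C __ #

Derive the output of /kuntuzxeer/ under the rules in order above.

Rule 1 (post-nasal voicing): /t/ is a voiceless stop immediately after the nasal /n/, so it voices to [d]. /kuntuzxeer/ → kunduzxeer.
Rule 2 (regressive voicing assimilation): /z/ precedes the voiceless obstruent /x/, so it devoices to [s] by assimilation. /kunduzxeer/ → kundusxeer.
Rule 3 (final a-epenthesis): the form ends in the consonant /r/, so [a] is inserted word-finally. /kundusxeer/ → kundusxeera.

kundusxeera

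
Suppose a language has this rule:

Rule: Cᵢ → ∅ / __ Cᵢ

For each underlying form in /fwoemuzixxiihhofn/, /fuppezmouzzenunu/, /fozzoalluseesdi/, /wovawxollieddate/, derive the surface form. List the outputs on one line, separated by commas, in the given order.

fwoemuzixiihofn, fupezmouzenunu, fozoaluseesdi, wovawxoliedate

/fwoemuzixxiihhofn/: /xx/ is a geminate; the first /x/ deletes. /hh/ is a geminate; the first /h/ deletes. → [fwoemuzixiihofn].
/fuppezmouzzenunu/: /pp/ is a geminate; the first /p/ deletes. /zz/ is a geminate; the first /z/ deletes. → [fupezmouzenunu].
/fozzoalluseesdi/: /zz/ is a geminate; the first /z/ deletes. /ll/ is a geminate; the first /l/ deletes. → [fozoaluseesdi].
/wovawxollieddate/: /ll/ is a geminate; the first /l/ deletes. /dd/ is a geminate; the first /d/ deletes. → [wovawxoliedate].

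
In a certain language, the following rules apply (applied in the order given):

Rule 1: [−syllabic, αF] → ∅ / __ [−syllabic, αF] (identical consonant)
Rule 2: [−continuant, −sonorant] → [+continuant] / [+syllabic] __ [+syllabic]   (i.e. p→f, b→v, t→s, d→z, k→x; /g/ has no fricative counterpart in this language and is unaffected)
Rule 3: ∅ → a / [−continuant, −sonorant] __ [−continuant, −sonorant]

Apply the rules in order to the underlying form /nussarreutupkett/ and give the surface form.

Rule 1 (degemination): /ss/ is a geminate; the first /s/ deletes. /rr/ is a geminate; the first /r/ deletes. /tt/ is a geminate; the first /t/ deletes. /nussarreutupkett/ → nusareutupket.
Rule 2 (intervocalic spirantization): /t/ is a stop between vowels /u/ and /u/, so it spirantizes to the fricative [s]. /nusareutupket/ → nusareusupket.
Rule 3 (stop-cluster a-epenthesis): /p/ and /k/ form a stop–stop cluster, so [a] is inserted between them. /nusareusupket/ → nusareusupaket.

nusareusupaket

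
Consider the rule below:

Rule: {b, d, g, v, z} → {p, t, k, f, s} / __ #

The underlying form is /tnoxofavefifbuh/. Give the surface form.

No segment of /tnoxofavefifbuh/ meets the structural description of the rule, so the form surfaces unchanged.

tnoxofavefifbuh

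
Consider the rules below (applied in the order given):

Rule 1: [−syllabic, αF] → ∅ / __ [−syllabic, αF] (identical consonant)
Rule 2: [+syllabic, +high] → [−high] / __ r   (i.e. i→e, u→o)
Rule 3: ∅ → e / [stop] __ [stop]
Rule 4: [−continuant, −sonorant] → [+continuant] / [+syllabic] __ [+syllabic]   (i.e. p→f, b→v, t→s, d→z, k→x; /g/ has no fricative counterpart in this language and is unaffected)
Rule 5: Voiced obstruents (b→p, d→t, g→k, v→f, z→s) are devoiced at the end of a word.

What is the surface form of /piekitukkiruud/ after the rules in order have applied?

piexisuxeruut

Rule 1 (degemination): /kk/ is a geminate; the first /k/ deletes. /piekitukkiruud/ → piekitukiruud.
Rule 2 (pre-rhotic lowering): /i/ is a high vowel immediately before /r/, so it lowers to [e]. /piekitukiruud/ → piekitukeruud.
Rule 3 (stop-cluster e-epenthesis): no segment meets the environment; /piekitukeruud/ is unchanged.
Rule 4 (intervocalic spirantization): /k/ is a stop between vowels /e/ and /i/, so it spirantizes to the fricative [x]. /t/ is a stop between vowels /i/ and /u/, so it spirantizes to the fricative [s]. /k/ is a stop between vowels /u/ and /e/, so it spirantizes to the fricative [x]. /piekitukeruud/ → piexisuxeruud.
Rule 5 (final devoicing): /d/ is a voiced obstruent in word-final position, so it devoices to [t]. /piexisuxeruud/ → piexisuxeruut.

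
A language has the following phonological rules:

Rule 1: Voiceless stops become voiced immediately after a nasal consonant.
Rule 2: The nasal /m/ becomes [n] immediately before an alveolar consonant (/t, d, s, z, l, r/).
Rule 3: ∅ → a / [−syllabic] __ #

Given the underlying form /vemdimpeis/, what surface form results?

Rule 1 (post-nasal voicing): /p/ is a voiceless stop immediately after the nasal /m/, so it voices to [b]. /vemdimpeis/ → vemdimbeis.
Rule 2 (nasal place assimilation): /m/ precedes the alveolar consonant /d/, so it assimilates in place to [n]. /vemdimbeis/ → vendimbeis.
Rule 3 (final a-epenthesis): the form ends in the consonant /s/, so [a] is inserted word-finally. /vendimbeis/ → vendimbeisa.

vendimbeisa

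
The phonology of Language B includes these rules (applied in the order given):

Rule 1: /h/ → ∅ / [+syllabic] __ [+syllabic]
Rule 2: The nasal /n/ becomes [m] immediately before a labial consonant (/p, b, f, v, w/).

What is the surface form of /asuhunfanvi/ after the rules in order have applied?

Rule 1 (intervocalic h-deletion): /h/ occurs between vowels /u/ and /u/, so it deletes. /asuhunfanvi/ → asuunfanvi.
Rule 2 (nasal place assimilation): /n/ precedes the labial consonant /f/, so it assimilates in place to [m]. /n/ precedes the labial consonant /v/, so it assimilates in place to [m]. /asuunfanvi/ → asuumfamvi.

asuumfamvi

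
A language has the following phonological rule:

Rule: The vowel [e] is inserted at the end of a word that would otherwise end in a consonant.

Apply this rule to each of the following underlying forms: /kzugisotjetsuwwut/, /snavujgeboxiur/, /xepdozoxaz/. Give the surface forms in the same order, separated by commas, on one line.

kzugisotjetsuwwute, snavujgeboxiure, xepdozoxaze

/kzugisotjetsuwwut/: the form ends in the consonant /t/, so [e] is inserted word-finally. → [kzugisotjetsuwwute].
/snavujgeboxiur/: the form ends in the consonant /r/, so [e] is inserted word-finally. → [snavujgeboxiure].
/xepdozoxaz/: the form ends in the consonant /z/, so [e] is inserted word-finally. → [xepdozoxaze].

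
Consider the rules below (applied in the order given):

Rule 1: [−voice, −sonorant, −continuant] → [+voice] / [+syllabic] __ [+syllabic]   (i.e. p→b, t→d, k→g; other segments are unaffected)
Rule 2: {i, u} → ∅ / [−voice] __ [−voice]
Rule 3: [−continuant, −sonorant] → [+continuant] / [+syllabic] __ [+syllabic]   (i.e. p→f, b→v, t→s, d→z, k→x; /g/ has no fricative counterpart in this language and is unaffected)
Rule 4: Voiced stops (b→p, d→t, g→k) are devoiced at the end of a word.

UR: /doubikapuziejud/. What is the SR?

douvigavuziejut

Rule 1 (intervocalic voicing): /k/ is a voiceless stop between vowels /i/ and /a/, so it voices to [g]. /p/ is a voiceless stop between vowels /a/ and /u/, so it voices to [b]. /doubikapuziejud/ → doubigabuziejud.
Rule 2 (high vowel syncope): no segment meets the environment; /doubigabuziejud/ is unchanged.
Rule 3 (intervocalic spirantization): /b/ is a stop between vowels /u/ and /i/, so it spirantizes to the fricative [v]. /b/ is a stop between vowels /a/ and /u/, so it spirantizes to the fricative [v]. /doubigabuziejud/ → douvigavuziejud.
Rule 4 (final devoicing): /d/ is a voiced stop in word-final position, so it devoices to [t]. /douvigavuziejud/ → douvigavuziejut.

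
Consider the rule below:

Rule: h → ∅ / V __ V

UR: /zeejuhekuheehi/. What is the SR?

zeejuekueei

/h/ occurs between vowels /u/ and /e/, so it deletes.
/h/ occurs between vowels /u/ and /e/, so it deletes.
/h/ occurs between vowels /e/ and /i/, so it deletes.
Surface form: [zeejuekueei].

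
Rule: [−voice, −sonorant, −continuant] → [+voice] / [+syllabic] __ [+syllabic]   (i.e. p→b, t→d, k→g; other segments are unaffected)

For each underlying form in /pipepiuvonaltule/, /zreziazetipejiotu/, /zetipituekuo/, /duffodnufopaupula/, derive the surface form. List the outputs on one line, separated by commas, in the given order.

pibebiuvonaltule, zreziazedibejiodu, zedibidueguo, duffodnufobaubula

/pipepiuvonaltule/: /p/ is a voiceless stop between vowels /i/ and /e/, so it voices to [b]. /p/ is a voiceless stop between vowels /e/ and /i/, so it voices to [b]. → [pibebiuvonaltule].
/zreziazetipejiotu/: /t/ is a voiceless stop between vowels /e/ and /i/, so it voices to [d]. /p/ is a voiceless stop between vowels /i/ and /e/, so it voices to [b]. /t/ is a voiceless stop between vowels /o/ and /u/, so it voices to [d]. → [zreziazedibejiodu].
/zetipituekuo/: /t/ is a voiceless stop between vowels /e/ and /i/, so it voices to [d]. /p/ is a voiceless stop between vowels /i/ and /i/, so it voices to [b]. /t/ is a voiceless stop between vowels /i/ and /u/, so it voices to [d]. /k/ is a voiceless stop between vowels /e/ and /u/, so it voices to [g]. → [zedibidueguo].
/duffodnufopaupula/: /p/ is a voiceless stop between vowels /o/ and /a/, so it voices to [b]. /p/ is a voiceless stop between vowels /u/ and /u/, so it voices to [b]. → [duffodnufobaubula].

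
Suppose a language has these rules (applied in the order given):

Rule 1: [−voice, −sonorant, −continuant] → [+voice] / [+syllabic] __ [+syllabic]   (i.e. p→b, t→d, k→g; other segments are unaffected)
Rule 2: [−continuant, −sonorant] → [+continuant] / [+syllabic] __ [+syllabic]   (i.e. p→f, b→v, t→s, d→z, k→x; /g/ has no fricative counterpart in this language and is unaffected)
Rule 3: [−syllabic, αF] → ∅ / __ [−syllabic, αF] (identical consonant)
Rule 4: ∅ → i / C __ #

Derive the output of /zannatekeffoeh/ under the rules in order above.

Rule 1 (intervocalic voicing): /t/ is a voiceless stop between vowels /a/ and /e/, so it voices to [d]. /k/ is a voiceless stop between vowels /e/ and /e/, so it voices to [g]. /zannatekeffoeh/ → zannadegeffoeh.
Rule 2 (intervocalic spirantization): /d/ is a stop between vowels /a/ and /e/, so it spirantizes to the fricative [z]. /zannadegeffoeh/ → zannazegeffoeh.
Rule 3 (degemination): /nn/ is a geminate; the first /n/ deletes. /ff/ is a geminate; the first /f/ deletes. /zannazegeffoeh/ → zanazegefoeh.
Rule 4 (final i-epenthesis): the form ends in the consonant /h/, so [i] is inserted word-finally. /zanazegefoeh/ → zanazegefoehi.

zanazegefoehi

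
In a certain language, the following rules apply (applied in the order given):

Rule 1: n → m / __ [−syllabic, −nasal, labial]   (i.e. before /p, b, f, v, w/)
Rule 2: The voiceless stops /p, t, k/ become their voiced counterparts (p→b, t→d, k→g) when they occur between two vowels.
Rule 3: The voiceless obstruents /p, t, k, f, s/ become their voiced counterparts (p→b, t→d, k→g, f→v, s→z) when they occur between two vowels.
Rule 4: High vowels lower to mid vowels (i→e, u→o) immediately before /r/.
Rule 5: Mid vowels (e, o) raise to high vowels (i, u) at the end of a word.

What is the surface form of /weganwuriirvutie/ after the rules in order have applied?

Rule 1 (nasal place assimilation): /n/ precedes the labial consonant /w/, so it assimilates in place to [m]. /weganwuriirvutie/ → wegamwuriirvutie.
Rule 2 (intervocalic voicing): /t/ is a voiceless stop between vowels /u/ and /i/, so it voices to [d]. /wegamwuriirvutie/ → wegamwuriirvudie.
Rule 3 (intervocalic voicing): no segment meets the environment; /wegamwuriirvudie/ is unchanged.
Rule 4 (pre-rhotic lowering): /u/ is a high vowel immediately before /r/, so it lowers to [o]. /i/ is a high vowel immediately before /r/, so it lowers to [e]. /wegamwuriirvudie/ → wegamworiervudie.
Rule 5 (final vowel raising): /e/ is a mid vowel in word-final position, so it raises to [i]. /wegamworiervudie/ → wegamworiervudii.

wegamworiervudii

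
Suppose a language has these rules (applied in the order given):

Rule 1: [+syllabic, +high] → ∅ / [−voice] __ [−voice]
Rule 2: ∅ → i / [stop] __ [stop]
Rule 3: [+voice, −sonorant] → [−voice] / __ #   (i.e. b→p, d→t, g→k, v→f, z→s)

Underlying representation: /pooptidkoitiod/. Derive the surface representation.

poopitidikoitiot

Rule 1 (high vowel syncope): no segment meets the environment; /pooptidkoitiod/ is unchanged.
Rule 2 (stop-cluster i-epenthesis): /p/ and /t/ form a stop–stop cluster, so [i] is inserted between them. /d/ and /k/ form a stop–stop cluster, so [i] is inserted between them. /pooptidkoitiod/ → poopitidikoitiod.
Rule 3 (final devoicing): /d/ is a voiced obstruent in word-final position, so it devoices to [t]. /poopitidikoitiod/ → poopitidikoitiot.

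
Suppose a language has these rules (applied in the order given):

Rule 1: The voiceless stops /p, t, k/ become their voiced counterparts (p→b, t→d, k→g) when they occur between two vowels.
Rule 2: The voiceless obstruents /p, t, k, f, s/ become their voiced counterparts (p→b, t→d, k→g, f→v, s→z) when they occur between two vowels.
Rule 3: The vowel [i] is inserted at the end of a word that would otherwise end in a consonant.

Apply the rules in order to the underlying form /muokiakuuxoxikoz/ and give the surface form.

Rule 1 (intervocalic voicing): /k/ is a voiceless stop between vowels /o/ and /i/, so it voices to [g]. /k/ is a voiceless stop between vowels /a/ and /u/, so it voices to [g]. /k/ is a voiceless stop between vowels /i/ and /o/, so it voices to [g]. /muokiakuuxoxikoz/ → muogiaguuxoxigoz.
Rule 2 (intervocalic voicing): no segment meets the environment; /muogiaguuxoxigoz/ is unchanged.
Rule 3 (final i-epenthesis): the form ends in the consonant /z/, so [i] is inserted word-finally. /muogiaguuxoxigoz/ → muogiaguuxoxigozi.

muogiaguuxoxigozi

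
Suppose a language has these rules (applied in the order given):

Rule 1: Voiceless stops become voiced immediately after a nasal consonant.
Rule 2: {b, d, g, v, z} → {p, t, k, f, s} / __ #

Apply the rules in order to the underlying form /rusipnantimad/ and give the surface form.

rusipnandimat

Rule 1 (post-nasal voicing): /t/ is a voiceless stop immediately after the nasal /n/, so it voices to [d]. /rusipnantimad/ → rusipnandimad.
Rule 2 (final devoicing): /d/ is a voiced obstruent in word-final position, so it devoices to [t]. /rusipnandimad/ → rusipnandimat.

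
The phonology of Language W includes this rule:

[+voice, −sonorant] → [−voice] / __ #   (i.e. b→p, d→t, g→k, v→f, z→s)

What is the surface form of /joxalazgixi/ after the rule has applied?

No segment of /joxalazgixi/ meets the structural description of the rule, so the form surfaces unchanged.

joxalazgixi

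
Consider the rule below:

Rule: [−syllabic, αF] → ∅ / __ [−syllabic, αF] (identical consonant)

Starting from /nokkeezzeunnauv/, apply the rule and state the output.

/kk/ is a geminate; the first /k/ deletes.
/zz/ is a geminate; the first /z/ deletes.
/nn/ is a geminate; the first /n/ deletes.
The other instances of /n/, /k/, /z/, /v/ do not occur in the required environment and remain unchanged.
Surface form: [nokeezeunauv].

nokeezeunauv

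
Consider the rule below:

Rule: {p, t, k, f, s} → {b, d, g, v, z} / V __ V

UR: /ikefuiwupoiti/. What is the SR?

igevuiwuboidi

/k/ is a voiceless obstruent between vowels /i/ and /e/, so it voices to [g].
/f/ is a voiceless obstruent between vowels /e/ and /u/, so it voices to [v].
/p/ is a voiceless obstruent between vowels /u/ and /o/, so it voices to [b].
/t/ is a voiceless obstruent between vowels /i/ and /i/, so it voices to [d].
Surface form: [igevuiwuboidi].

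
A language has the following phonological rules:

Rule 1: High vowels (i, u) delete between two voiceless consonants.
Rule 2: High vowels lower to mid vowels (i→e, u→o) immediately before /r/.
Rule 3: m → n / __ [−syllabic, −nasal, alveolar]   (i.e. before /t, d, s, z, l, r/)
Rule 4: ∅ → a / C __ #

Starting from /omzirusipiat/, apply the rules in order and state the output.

onzeruspiata

Rule 1 (high vowel syncope): /i/ is a high vowel flanked by voiceless consonants /s/ and /p/, so it deletes. /omzirusipiat/ → omziruspiat.
Rule 2 (pre-rhotic lowering): /i/ is a high vowel immediately before /r/, so it lowers to [e]. /omziruspiat/ → omzeruspiat.
Rule 3 (nasal place assimilation): /m/ precedes the alveolar consonant /z/, so it assimilates in place to [n]. /omzeruspiat/ → onzeruspiat.
Rule 4 (final a-epenthesis): the form ends in the consonant /t/, so [a] is inserted word-finally. /onzeruspiat/ → onzeruspiata.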